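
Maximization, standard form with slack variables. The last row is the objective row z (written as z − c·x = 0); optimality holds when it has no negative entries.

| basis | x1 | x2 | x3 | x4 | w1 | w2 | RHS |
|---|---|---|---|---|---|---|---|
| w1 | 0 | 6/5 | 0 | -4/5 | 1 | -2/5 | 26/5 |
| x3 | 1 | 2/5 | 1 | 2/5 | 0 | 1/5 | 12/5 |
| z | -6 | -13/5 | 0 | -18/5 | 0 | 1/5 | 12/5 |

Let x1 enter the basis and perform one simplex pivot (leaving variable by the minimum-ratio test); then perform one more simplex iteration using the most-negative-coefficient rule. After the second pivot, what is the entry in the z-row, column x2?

Ratio test on column x1 — row 1: entry 0 ≤ 0; row 2: (12/5)/1 = 12/5. Minimum is 12/5 at row 2 (x3 leaves); pivot element 1.
Divide row 2 by 1; eliminate column x1 from the other rows.
Second iteration: most negative z-row entry is -6/5 in column x4, so x4 enters.
Ratio test on column x4 — row 1: entry -4/5 ≤ 0; row 2: (12/5)/(2/5) = 6. Minimum is 6 at row 2 (x1 leaves); pivot element 2/5.
Divide row 2 by 2/5; eliminate column x4 from the other rows.
After both pivots, the entry at the z-row, column x2 is 1.

1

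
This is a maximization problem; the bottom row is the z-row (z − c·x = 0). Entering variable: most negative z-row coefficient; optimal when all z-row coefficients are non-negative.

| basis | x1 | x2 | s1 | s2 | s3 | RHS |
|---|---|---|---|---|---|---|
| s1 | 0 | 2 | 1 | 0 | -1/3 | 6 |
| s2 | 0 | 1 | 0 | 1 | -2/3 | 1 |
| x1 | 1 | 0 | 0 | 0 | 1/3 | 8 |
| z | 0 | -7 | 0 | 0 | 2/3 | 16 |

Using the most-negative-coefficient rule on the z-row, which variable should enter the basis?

x2

Negative z-row entries: x2: -7.
The most negative is -7 in column x2, so x2 enters.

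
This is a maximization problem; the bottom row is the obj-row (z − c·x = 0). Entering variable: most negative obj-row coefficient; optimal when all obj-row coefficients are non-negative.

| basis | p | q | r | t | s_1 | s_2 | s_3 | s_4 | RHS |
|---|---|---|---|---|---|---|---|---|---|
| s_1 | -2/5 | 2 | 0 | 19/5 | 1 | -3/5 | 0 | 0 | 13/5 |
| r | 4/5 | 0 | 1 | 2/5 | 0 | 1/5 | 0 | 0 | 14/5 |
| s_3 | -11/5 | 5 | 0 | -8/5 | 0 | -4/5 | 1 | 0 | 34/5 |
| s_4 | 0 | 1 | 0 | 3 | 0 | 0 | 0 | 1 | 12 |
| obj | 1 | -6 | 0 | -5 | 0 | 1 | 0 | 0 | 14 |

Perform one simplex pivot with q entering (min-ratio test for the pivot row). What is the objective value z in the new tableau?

109/5

Ratio test on column q — row 1: (13/5)/2 = 13/10; row 2: entry 0 ≤ 0; row 3: (34/5)/5 = 34/25; row 4: 12/1 = 12. Minimum is 13/10 at row 1 (s_1 leaves); pivot element 2.
Pivot on row 1; the obj-row RHS becomes 14 − (-6)·(13/10) = 109/5.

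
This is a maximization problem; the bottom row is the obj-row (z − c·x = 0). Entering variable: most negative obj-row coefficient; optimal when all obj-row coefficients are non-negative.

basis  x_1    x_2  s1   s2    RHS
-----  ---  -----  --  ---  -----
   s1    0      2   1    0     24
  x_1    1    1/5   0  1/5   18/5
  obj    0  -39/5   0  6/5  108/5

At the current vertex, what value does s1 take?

24

s1 is basic (row 1); its value is the RHS of that row, 24.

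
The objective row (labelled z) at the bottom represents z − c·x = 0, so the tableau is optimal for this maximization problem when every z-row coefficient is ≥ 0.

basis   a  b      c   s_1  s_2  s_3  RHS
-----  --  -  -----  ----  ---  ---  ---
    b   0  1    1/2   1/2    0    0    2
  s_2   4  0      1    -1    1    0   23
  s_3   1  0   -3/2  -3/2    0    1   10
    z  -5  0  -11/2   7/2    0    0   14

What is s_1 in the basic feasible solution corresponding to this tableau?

0

s_1 is not in the basis, so in the current basic feasible solution s_1 = 0.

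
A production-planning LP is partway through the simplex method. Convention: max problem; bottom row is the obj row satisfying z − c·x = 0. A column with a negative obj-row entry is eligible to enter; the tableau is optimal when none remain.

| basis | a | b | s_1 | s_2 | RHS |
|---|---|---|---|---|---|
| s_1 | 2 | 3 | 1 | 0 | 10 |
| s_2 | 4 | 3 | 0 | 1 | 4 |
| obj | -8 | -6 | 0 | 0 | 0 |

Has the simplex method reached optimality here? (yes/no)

The obj-row has a negative entry -8 in column a, so it is not optimal.

no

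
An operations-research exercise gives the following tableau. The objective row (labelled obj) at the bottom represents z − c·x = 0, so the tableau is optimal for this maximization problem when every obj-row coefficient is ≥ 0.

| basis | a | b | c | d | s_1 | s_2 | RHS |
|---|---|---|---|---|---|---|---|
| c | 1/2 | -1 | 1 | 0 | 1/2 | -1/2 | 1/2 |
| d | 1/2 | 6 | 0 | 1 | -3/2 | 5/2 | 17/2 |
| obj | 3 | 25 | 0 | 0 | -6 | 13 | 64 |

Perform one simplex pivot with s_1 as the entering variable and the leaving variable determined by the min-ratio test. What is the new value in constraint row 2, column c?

3

Ratio test on column s_1 — row 1: (1/2)/(1/2) = 1; row 2: entry -3/2 ≤ 0. Minimum is 1 at row 1 (c leaves); pivot element 1/2.
Divide row 1 by 1/2; eliminate column s_1 from the other rows.
Row 2 update in column c: 0 − (-3/2)·2 = 3.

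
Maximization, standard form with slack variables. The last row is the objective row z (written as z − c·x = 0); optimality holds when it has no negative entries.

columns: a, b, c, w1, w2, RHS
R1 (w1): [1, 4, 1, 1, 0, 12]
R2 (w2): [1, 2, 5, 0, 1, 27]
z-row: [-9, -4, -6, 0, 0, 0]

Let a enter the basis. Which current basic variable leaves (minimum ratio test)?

w1

Column a entries and ratios — w1: 12/1 = 12; w2: 27/1 = 27.
Smallest ratio is 12 in the row of w1, so w1 leaves.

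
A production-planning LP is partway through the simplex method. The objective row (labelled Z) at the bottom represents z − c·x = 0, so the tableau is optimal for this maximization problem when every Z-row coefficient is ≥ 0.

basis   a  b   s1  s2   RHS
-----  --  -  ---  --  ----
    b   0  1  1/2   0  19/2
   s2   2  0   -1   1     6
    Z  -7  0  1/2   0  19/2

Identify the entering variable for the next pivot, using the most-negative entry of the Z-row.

a

Negative Z-row entries: a: -7.
The most negative is -7 in column a, so a enters.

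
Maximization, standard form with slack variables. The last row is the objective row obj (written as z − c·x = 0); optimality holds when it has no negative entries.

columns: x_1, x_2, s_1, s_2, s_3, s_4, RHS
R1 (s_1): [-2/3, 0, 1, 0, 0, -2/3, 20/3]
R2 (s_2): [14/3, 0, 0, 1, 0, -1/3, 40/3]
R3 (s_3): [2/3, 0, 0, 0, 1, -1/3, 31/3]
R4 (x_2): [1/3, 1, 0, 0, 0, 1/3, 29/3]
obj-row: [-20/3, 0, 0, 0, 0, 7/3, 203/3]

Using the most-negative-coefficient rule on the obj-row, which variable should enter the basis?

x_1

Negative obj-row entries: x_1: -20/3.
The most negative is -20/3 in column x_1, so x_1 enters.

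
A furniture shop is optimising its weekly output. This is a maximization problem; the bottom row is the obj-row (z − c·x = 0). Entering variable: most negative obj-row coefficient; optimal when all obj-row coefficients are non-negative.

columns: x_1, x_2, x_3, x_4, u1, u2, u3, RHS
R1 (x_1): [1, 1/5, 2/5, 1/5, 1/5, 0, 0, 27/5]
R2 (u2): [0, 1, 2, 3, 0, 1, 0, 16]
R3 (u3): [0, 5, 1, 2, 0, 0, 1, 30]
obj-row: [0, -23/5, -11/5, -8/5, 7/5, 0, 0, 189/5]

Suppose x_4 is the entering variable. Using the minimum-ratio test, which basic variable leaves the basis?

Column x_4 entries and ratios — x_1: (27/5)/(1/5) = 27; u2: 16/3 = 16/3; u3: 30/2 = 15.
Smallest ratio is 16/3 in the row of u2, so u2 leaves.

u2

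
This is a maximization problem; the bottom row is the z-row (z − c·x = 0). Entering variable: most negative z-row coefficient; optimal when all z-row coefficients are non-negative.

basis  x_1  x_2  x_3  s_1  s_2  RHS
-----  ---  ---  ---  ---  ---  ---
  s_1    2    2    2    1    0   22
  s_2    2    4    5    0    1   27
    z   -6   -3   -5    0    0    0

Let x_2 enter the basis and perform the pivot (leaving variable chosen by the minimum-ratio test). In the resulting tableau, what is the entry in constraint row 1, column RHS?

Ratio test on column x_2 — row 1: 22/2 = 11; row 2: 27/4 = 27/4. Minimum is 27/4 at row 2 (s_2 leaves); pivot element 4.
Divide row 2 by 4; eliminate column x_2 from the other rows.
Row 1 update in column RHS: 22 − 2·(27/4) = 17/2.

17/2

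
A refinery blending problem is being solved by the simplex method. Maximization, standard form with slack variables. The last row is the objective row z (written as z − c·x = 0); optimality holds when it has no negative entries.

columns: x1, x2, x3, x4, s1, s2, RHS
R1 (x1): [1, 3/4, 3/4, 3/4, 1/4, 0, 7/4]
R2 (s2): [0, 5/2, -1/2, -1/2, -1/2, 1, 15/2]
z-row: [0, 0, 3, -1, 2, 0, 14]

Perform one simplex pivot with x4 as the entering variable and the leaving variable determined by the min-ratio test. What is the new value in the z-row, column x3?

4

Ratio test on column x4 — row 1: (7/4)/(3/4) = 7/3; row 2: entry -1/2 ≤ 0. Minimum is 7/3 at row 1 (x1 leaves); pivot element 3/4.
Divide row 1 by 3/4; eliminate column x4 from the other rows.
z-row update in column x3: 3 − (-1)·1 = 4.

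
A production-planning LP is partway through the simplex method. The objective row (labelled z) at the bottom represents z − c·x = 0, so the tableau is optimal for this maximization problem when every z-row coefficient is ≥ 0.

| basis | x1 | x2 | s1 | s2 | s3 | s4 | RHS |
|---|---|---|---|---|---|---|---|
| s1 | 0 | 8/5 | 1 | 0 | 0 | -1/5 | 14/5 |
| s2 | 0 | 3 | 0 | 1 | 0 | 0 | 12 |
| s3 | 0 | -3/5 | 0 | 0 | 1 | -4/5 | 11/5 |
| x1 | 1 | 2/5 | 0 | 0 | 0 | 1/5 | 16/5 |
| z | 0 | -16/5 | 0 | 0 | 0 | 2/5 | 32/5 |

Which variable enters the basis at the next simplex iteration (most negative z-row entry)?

x2

Negative z-row entries: x2: -16/5.
The most negative is -16/5 in column x2, so x2 enters.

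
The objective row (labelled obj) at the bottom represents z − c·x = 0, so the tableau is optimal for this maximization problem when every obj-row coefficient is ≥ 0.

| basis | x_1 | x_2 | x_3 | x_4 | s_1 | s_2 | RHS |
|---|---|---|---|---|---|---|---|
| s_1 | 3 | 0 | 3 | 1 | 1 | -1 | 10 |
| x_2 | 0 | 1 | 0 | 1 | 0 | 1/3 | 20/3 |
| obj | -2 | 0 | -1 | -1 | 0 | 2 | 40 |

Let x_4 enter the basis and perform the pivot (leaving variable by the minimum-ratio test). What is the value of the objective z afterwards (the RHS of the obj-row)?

140/3

Ratio test on column x_4 — row 1: 10/1 = 10; row 2: (20/3)/1 = 20/3. Minimum is 20/3 at row 2 (x_2 leaves); pivot element 1.
Pivot on row 2; the obj-row RHS becomes 40 − (-1)·(20/3) = 140/3.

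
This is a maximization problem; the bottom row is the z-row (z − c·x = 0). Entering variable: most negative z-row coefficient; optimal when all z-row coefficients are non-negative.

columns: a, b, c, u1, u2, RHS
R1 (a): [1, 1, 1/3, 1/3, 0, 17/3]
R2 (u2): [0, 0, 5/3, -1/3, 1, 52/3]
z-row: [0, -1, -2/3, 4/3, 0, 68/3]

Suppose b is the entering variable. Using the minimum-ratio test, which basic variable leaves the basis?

Column b entries and ratios — a: (17/3)/1 = 17/3; u2: 0 ≤ 0, skip.
Smallest ratio is 17/3 in the row of a, so a leaves.

a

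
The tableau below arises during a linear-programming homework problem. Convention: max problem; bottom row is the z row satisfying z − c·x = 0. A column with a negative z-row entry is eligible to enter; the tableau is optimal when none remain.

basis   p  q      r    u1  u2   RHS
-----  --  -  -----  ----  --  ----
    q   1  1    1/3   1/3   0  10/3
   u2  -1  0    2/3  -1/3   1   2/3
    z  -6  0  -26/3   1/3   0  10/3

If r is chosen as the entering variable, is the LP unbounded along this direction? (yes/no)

no

Column r has positive entries in row(s) 1, 2, so the ratio test bounds it — not unbounded.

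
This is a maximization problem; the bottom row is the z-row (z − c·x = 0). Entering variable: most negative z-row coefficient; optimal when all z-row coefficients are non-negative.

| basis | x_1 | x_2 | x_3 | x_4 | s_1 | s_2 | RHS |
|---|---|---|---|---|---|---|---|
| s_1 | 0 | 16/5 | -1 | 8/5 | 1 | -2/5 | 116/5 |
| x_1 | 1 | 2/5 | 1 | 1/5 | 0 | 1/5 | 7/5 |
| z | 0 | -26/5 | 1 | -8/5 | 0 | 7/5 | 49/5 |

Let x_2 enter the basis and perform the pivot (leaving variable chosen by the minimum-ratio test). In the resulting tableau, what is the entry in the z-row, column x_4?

Ratio test on column x_2 — row 1: (116/5)/(16/5) = 29/4; row 2: (7/5)/(2/5) = 7/2. Minimum is 7/2 at row 2 (x_1 leaves); pivot element 2/5.
Divide row 2 by 2/5; eliminate column x_2 from the other rows.
z-row update in column x_4: -8/5 − (-26/5)·(1/2) = 1.

1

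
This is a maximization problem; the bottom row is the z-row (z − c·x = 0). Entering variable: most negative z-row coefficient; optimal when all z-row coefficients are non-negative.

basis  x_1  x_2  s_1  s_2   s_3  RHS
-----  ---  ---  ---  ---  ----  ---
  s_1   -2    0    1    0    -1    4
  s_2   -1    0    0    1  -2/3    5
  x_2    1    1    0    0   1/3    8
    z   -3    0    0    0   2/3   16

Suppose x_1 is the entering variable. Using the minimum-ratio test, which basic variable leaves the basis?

Column x_1 entries and ratios — s_1: -2 ≤ 0, skip; s_2: -1 ≤ 0, skip; x_2: 8/1 = 8.
Smallest ratio is 8 in the row of x_2, so x_2 leaves.

x_2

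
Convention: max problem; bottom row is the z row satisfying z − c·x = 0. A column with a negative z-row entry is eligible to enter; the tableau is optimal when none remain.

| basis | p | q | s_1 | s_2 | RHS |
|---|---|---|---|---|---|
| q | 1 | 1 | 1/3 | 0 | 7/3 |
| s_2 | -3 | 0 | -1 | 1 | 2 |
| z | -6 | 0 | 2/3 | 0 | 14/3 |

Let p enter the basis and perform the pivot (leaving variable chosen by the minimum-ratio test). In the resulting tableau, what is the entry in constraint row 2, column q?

Ratio test on column p — row 1: (7/3)/1 = 7/3; row 2: entry -3 ≤ 0. Minimum is 7/3 at row 1 (q leaves); pivot element 1.
Divide row 1 by 1; eliminate column p from the other rows.
Row 2 update in column q: 0 − (-3)·1 = 3.

3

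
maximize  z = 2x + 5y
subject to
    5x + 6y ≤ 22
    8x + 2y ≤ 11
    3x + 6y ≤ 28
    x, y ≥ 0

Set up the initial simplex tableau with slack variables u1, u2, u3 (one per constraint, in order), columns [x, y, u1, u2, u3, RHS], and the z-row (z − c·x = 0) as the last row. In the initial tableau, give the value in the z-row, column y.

-5

The z-row carries the negated objective coefficients: the y entry is -5.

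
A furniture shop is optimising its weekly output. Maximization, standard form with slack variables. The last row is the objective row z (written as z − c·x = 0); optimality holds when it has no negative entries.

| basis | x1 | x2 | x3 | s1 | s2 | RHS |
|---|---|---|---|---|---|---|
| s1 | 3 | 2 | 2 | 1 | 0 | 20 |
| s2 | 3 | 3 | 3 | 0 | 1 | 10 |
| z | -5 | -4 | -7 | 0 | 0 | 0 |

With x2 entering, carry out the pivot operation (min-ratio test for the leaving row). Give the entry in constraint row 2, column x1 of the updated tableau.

1

Ratio test on column x2 — row 1: 20/2 = 10; row 2: 10/3 = 10/3. Minimum is 10/3 at row 2 (s2 leaves); pivot element 3.
Divide row 2 by 3; eliminate column x2 from the other rows.
In the new row 2, the x1 entry is the old entry divided by the pivot: 3/3 = 1.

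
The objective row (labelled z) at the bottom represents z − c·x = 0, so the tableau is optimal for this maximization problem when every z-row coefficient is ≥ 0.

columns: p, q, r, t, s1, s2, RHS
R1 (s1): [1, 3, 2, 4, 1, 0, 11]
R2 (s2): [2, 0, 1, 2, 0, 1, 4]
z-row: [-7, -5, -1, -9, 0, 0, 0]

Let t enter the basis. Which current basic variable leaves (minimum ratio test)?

Column t entries and ratios — s1: 11/4 = 11/4; s2: 4/2 = 2.
Smallest ratio is 2 in the row of s2, so s2 leaves.

s2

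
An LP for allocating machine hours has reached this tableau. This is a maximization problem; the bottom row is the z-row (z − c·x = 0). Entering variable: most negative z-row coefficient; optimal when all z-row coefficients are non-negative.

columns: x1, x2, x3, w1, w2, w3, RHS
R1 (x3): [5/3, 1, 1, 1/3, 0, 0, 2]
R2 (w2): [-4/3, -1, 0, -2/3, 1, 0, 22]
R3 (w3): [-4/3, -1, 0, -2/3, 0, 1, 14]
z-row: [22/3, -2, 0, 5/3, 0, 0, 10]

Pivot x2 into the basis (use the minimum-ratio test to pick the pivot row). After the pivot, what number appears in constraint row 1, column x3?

1

Ratio test on column x2 — row 1: 2/1 = 2; row 2: entry -1 ≤ 0; row 3: entry -1 ≤ 0. Minimum is 2 at row 1 (x3 leaves); pivot element 1.
Divide row 1 by 1; eliminate column x2 from the other rows.
In the new row 1, the x3 entry is the old entry divided by the pivot: 1/1 = 1.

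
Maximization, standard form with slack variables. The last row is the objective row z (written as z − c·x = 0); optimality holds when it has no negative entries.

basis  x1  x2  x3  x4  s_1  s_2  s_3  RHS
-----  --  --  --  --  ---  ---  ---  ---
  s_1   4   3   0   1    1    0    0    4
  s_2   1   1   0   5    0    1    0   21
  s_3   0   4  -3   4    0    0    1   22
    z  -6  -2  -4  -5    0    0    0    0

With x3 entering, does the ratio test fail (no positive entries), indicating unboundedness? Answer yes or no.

yes

Every constraint-row entry in column x3 is ≤ 0, so increasing x3 is unbounded.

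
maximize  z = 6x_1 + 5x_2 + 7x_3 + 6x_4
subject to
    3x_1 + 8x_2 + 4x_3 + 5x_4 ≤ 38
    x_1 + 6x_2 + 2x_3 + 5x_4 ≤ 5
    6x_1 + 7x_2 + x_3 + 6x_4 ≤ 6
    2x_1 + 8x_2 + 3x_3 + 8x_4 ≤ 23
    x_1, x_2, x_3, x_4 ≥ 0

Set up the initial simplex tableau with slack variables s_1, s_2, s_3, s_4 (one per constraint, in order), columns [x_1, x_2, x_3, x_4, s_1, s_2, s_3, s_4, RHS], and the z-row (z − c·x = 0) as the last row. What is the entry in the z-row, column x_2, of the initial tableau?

The z-row carries the negated objective coefficients: the x_2 entry is -5.

-5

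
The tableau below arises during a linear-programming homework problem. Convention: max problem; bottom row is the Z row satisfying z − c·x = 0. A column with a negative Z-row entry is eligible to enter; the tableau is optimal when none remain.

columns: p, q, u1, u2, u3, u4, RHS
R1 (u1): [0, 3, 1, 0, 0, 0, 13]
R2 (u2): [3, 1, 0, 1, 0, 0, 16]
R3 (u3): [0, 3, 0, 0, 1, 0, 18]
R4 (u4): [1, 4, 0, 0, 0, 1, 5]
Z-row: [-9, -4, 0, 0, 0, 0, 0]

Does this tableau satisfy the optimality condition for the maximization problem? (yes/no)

The Z-row has a negative entry -9 in column p, so it is not optimal.

no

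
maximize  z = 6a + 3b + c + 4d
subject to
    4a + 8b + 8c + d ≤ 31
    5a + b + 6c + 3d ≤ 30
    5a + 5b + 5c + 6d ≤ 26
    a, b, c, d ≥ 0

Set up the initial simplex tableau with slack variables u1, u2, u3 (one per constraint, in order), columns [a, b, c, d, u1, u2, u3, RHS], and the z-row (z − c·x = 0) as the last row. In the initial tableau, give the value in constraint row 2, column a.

5

Constraint 2 has coefficient 5 on a.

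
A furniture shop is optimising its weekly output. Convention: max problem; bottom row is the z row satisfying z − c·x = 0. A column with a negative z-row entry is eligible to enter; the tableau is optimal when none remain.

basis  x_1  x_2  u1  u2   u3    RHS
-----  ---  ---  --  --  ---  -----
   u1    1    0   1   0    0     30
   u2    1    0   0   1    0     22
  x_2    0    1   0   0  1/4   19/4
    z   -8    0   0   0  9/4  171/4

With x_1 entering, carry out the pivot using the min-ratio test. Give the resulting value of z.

Ratio test on column x_1 — row 1: 30/1 = 30; row 2: 22/1 = 22; row 3: entry 0 ≤ 0. Minimum is 22 at row 2 (u2 leaves); pivot element 1.
Pivot on row 2; the z-row RHS becomes 171/4 − (-8)·22 = 875/4.

875/4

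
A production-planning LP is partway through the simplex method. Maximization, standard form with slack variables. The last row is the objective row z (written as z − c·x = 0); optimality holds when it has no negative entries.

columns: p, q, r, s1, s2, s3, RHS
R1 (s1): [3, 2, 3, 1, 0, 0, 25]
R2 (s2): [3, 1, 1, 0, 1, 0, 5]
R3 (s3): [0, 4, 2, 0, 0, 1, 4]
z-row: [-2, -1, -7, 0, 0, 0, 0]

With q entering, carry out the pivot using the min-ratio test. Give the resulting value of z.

Ratio test on column q — row 1: 25/2 = 25/2; row 2: 5/1 = 5; row 3: 4/4 = 1. Minimum is 1 at row 3 (s3 leaves); pivot element 4.
Pivot on row 3; the z-row RHS becomes 0 − (-1)·1 = 1.

1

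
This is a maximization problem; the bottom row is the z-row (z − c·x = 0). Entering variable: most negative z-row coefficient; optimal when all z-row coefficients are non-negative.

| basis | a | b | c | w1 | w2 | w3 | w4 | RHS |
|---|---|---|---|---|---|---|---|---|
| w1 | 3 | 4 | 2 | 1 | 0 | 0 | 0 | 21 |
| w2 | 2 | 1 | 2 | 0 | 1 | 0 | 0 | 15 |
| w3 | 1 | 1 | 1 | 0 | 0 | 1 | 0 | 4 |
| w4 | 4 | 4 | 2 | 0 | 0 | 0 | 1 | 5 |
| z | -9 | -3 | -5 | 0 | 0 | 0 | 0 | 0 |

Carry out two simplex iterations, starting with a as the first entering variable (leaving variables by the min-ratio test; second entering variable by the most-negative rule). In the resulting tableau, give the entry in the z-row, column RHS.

Ratio test on column a — row 1: 21/3 = 7; row 2: 15/2 = 15/2; row 3: 4/1 = 4; row 4: 5/4 = 5/4. Minimum is 5/4 at row 4 (w4 leaves); pivot element 4.
Divide row 4 by 4; eliminate column a from the other rows.
Second iteration: most negative z-row entry is -1/2 in column c, so c enters.
Ratio test on column c — row 1: (69/4)/(1/2) = 69/2; row 2: (25/2)/1 = 25/2; row 3: (11/4)/(1/2) = 11/2; row 4: (5/4)/(1/2) = 5/2. Minimum is 5/2 at row 4 (a leaves); pivot element 1/2.
Divide row 4 by 1/2; eliminate column c from the other rows.
After both pivots, the entry at the z-row, column RHS is 25/2.

25/2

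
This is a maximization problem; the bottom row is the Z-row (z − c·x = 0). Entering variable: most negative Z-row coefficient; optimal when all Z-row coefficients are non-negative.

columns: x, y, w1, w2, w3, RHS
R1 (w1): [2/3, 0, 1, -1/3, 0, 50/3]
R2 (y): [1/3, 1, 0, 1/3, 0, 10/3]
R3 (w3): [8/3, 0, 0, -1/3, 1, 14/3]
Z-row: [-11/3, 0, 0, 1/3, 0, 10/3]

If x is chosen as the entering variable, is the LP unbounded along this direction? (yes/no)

no

Column x has positive entries in row(s) 1, 2, 3, so the ratio test bounds it — not unbounded.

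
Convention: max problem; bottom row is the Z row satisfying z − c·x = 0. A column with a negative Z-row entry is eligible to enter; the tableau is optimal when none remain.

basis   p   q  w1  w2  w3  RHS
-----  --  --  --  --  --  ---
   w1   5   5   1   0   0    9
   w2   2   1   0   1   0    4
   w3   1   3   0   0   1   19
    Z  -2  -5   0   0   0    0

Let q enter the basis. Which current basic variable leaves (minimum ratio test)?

w1

Column q entries and ratios — w1: 9/5 = 9/5; w2: 4/1 = 4; w3: 19/3 = 19/3.
Smallest ratio is 9/5 in the row of w1, so w1 leaves.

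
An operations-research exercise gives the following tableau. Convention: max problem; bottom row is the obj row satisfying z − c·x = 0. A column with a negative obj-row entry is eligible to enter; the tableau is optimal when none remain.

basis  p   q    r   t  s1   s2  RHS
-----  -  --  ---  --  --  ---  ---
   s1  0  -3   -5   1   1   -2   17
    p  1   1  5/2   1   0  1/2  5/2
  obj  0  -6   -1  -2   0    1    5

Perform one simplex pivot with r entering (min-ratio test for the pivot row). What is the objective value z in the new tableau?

Ratio test on column r — row 1: entry -5 ≤ 0; row 2: (5/2)/(5/2) = 1. Minimum is 1 at row 2 (p leaves); pivot element 5/2.
Pivot on row 2; the obj-row RHS becomes 5 − (-1)·1 = 6.

6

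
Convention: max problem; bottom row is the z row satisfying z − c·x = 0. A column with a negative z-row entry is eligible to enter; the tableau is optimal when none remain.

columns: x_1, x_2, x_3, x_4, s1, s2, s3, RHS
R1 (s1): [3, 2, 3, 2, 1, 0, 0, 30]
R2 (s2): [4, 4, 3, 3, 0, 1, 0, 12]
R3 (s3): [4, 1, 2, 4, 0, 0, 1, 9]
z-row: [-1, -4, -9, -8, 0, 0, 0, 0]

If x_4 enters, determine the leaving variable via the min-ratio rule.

s3

Column x_4 entries and ratios — s1: 30/2 = 15; s2: 12/3 = 4; s3: 9/4 = 9/4.
Smallest ratio is 9/4 in the row of s3, so s3 leaves.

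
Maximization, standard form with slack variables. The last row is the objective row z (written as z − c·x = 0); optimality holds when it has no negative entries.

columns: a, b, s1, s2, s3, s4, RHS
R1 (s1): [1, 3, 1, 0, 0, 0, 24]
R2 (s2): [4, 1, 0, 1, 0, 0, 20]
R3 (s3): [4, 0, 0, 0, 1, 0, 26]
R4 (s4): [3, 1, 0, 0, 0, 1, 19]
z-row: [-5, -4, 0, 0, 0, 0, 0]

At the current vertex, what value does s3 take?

26

s3 is basic (row 3); its value is the RHS of that row, 26.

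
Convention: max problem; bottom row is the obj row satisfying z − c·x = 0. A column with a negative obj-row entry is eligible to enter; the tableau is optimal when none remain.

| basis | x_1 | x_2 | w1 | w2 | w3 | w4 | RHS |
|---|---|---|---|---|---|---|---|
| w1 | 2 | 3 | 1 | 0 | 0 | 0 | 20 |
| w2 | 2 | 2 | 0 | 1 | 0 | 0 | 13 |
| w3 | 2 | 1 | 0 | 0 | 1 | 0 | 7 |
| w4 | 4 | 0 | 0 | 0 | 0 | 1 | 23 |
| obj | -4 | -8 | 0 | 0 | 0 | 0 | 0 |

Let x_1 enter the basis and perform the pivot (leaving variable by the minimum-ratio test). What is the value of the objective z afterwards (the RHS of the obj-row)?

Ratio test on column x_1 — row 1: 20/2 = 10; row 2: 13/2 = 13/2; row 3: 7/2 = 7/2; row 4: 23/4 = 23/4. Minimum is 7/2 at row 3 (w3 leaves); pivot element 2.
Pivot on row 3; the obj-row RHS becomes 0 − (-4)·(7/2) = 14.

14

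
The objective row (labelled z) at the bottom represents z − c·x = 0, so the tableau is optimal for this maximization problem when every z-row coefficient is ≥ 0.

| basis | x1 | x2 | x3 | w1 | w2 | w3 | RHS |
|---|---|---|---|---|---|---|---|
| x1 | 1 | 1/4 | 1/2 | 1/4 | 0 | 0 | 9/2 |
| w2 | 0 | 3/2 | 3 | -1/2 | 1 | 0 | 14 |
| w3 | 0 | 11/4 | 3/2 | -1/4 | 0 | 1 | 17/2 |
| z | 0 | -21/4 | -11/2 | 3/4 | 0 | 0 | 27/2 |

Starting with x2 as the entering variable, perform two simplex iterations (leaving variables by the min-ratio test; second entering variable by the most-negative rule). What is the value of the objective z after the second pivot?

Ratio test on column x2 — row 1: (9/2)/(1/4) = 18; row 2: 14/(3/2) = 28/3; row 3: (17/2)/(11/4) = 34/11. Minimum is 34/11 at row 3 (w3 leaves); pivot element 11/4.
Pivot on row 3; the z-row RHS becomes 27/2 − (-21/4)·(34/11) = 327/11.
Next entering variable (most negative z-row entry -29/11): x3.
Ratio test on column x3 — row 1: (41/11)/(4/11) = 41/4; row 2: (103/11)/(24/11) = 103/24; row 3: (34/11)/(6/11) = 17/3. Minimum is 103/24 at row 2 (w2 leaves); pivot element 24/11.
After the second pivot the z-row RHS is 327/11 − (-29/11)·(103/24) = 985/24.

985/24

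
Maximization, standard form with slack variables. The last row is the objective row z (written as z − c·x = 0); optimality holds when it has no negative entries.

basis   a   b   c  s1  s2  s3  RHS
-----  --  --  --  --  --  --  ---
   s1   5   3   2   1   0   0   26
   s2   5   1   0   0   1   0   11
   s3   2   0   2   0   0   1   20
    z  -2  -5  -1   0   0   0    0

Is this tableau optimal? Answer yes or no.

no

The z-row has a negative entry -5 in column b, so it is not optimal.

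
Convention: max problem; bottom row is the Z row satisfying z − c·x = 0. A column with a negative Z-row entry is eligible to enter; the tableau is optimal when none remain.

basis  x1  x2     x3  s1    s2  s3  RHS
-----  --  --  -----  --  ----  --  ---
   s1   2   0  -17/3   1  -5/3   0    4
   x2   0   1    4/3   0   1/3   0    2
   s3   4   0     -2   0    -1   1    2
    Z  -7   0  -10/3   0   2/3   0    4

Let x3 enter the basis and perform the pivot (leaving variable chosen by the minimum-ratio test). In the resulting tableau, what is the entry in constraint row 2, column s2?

Ratio test on column x3 — row 1: entry -17/3 ≤ 0; row 2: 2/(4/3) = 3/2; row 3: entry -2 ≤ 0. Minimum is 3/2 at row 2 (x2 leaves); pivot element 4/3.
Divide row 2 by 4/3; eliminate column x3 from the other rows.
In the new row 2, the s2 entry is the old entry divided by the pivot: (1/3)/(4/3) = 1/4.

1/4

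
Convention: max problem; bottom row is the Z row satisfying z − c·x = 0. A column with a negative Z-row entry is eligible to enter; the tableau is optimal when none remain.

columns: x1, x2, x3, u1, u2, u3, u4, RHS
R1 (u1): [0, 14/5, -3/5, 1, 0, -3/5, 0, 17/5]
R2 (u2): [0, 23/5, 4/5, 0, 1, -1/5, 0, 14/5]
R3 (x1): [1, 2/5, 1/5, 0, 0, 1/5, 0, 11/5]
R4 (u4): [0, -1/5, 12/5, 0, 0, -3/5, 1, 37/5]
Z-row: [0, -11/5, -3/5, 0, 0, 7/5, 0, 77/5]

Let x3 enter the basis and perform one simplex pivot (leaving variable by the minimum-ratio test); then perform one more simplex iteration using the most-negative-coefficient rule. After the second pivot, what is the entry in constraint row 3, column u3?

1/4

Ratio test on column x3 — row 1: entry -3/5 ≤ 0; row 2: (14/5)/(4/5) = 7/2; row 3: (11/5)/(1/5) = 11; row 4: (37/5)/(12/5) = 37/12. Minimum is 37/12 at row 4 (u4 leaves); pivot element 12/5.
Divide row 4 by 12/5; eliminate column x3 from the other rows.
Second iteration: most negative Z-row entry is -9/4 in column x2, so x2 enters.
Ratio test on column x2 — row 1: (21/4)/(11/4) = 21/11; row 2: (1/3)/(14/3) = 1/14; row 3: (19/12)/(5/12) = 19/5; row 4: entry -1/12 ≤ 0. Minimum is 1/14 at row 2 (u2 leaves); pivot element 14/3.
Divide row 2 by 14/3; eliminate column x2 from the other rows.
After both pivots, the entry at constraint row 3, column u3 is 1/4.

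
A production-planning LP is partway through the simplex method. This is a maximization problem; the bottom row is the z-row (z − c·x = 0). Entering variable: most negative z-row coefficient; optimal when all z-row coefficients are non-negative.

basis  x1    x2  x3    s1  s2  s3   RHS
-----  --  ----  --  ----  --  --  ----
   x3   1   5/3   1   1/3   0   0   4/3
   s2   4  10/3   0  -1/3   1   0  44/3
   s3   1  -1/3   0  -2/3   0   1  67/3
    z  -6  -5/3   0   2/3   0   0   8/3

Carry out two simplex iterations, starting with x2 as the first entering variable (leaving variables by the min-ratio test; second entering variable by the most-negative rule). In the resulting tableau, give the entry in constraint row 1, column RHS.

Ratio test on column x2 — row 1: (4/3)/(5/3) = 4/5; row 2: (44/3)/(10/3) = 22/5; row 3: entry -1/3 ≤ 0. Minimum is 4/5 at row 1 (x3 leaves); pivot element 5/3.
Divide row 1 by 5/3; eliminate column x2 from the other rows.
Second iteration: most negative z-row entry is -5 in column x1, so x1 enters.
Ratio test on column x1 — row 1: (4/5)/(3/5) = 4/3; row 2: 12/2 = 6; row 3: (113/5)/(6/5) = 113/6. Minimum is 4/3 at row 1 (x2 leaves); pivot element 3/5.
Divide row 1 by 3/5; eliminate column x1 from the other rows.
After both pivots, the entry at constraint row 1, column RHS is 4/3.

4/3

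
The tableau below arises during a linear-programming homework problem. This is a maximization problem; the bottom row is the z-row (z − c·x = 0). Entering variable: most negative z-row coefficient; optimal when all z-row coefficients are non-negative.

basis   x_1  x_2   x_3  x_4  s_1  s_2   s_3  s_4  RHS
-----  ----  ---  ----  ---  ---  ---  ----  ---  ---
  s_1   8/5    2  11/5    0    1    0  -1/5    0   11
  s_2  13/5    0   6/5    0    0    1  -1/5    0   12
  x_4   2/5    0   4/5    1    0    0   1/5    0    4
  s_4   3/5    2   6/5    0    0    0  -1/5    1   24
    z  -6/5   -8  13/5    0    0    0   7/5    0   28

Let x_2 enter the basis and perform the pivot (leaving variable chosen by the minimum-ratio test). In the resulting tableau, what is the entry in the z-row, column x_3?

Ratio test on column x_2 — row 1: 11/2 = 11/2; row 2: entry 0 ≤ 0; row 3: entry 0 ≤ 0; row 4: 24/2 = 12. Minimum is 11/2 at row 1 (s_1 leaves); pivot element 2.
Divide row 1 by 2; eliminate column x_2 from the other rows.
z-row update in column x_3: 13/5 − (-8)·(11/10) = 57/5.

57/5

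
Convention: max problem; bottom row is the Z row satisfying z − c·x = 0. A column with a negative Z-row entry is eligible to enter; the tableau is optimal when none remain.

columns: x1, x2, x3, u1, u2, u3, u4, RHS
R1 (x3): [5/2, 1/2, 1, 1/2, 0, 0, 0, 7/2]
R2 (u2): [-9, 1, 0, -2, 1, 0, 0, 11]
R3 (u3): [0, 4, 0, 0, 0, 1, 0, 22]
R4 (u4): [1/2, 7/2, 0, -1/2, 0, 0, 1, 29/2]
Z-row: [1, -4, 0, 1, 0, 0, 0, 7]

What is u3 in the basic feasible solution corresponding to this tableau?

22

u3 is basic (row 3); its value is the RHS of that row, 22.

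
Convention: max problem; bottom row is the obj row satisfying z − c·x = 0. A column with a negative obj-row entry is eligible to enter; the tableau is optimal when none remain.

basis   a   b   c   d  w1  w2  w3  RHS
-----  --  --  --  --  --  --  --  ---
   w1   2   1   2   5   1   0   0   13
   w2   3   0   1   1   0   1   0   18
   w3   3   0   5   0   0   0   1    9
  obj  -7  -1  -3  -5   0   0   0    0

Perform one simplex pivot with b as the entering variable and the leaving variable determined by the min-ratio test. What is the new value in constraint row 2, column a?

3

Ratio test on column b — row 1: 13/1 = 13; row 2: entry 0 ≤ 0; row 3: entry 0 ≤ 0. Minimum is 13 at row 1 (w1 leaves); pivot element 1.
Divide row 1 by 1; eliminate column b from the other rows.
Row 2 update in column a: 3 − 0·2 = 3.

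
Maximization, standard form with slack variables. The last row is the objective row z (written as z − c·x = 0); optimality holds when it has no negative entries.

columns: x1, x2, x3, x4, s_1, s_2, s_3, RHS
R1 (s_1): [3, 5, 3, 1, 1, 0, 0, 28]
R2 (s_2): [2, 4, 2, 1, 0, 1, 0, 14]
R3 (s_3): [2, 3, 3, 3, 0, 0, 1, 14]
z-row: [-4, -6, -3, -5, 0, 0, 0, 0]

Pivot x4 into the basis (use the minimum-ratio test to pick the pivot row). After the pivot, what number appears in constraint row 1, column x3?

2

Ratio test on column x4 — row 1: 28/1 = 28; row 2: 14/1 = 14; row 3: 14/3 = 14/3. Minimum is 14/3 at row 3 (s_3 leaves); pivot element 3.
Divide row 3 by 3; eliminate column x4 from the other rows.
Row 1 update in column x3: 3 − 1·1 = 2.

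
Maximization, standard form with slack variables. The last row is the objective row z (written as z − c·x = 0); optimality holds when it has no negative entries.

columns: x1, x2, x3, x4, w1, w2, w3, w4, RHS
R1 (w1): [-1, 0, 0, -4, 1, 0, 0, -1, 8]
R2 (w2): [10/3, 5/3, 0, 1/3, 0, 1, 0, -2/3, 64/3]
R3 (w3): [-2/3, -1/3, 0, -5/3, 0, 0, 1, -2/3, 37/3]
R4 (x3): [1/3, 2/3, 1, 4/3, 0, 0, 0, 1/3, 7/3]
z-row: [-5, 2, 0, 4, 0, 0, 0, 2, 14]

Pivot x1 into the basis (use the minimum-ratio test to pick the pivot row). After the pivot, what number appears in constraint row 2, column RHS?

32/5

Ratio test on column x1 — row 1: entry -1 ≤ 0; row 2: (64/3)/(10/3) = 32/5; row 3: entry -2/3 ≤ 0; row 4: (7/3)/(1/3) = 7. Minimum is 32/5 at row 2 (w2 leaves); pivot element 10/3.
Divide row 2 by 10/3; eliminate column x1 from the other rows.
In the new row 2, the RHS entry is the old entry divided by the pivot: (64/3)/(10/3) = 32/5.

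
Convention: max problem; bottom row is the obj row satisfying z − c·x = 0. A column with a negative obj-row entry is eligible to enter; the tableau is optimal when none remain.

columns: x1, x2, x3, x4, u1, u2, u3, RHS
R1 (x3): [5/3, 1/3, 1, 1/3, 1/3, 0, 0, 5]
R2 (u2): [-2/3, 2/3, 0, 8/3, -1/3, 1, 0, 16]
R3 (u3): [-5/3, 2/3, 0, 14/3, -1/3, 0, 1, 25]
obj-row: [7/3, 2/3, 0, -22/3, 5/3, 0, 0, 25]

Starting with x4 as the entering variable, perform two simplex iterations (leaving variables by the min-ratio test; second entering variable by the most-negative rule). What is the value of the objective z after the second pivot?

Ratio test on column x4 — row 1: 5/(1/3) = 15; row 2: 16/(8/3) = 6; row 3: 25/(14/3) = 75/14. Minimum is 75/14 at row 3 (u3 leaves); pivot element 14/3.
Pivot on row 3; the obj-row RHS becomes 25 − (-22/3)·(75/14) = 450/7.
Next entering variable (most negative obj-row entry -2/7): x1.
Ratio test on column x1 — row 1: (45/14)/(25/14) = 9/5; row 2: (12/7)/(2/7) = 6; row 3: entry -5/14 ≤ 0. Minimum is 9/5 at row 1 (x3 leaves); pivot element 25/14.
After the second pivot the obj-row RHS is 450/7 − (-2/7)·(9/5) = 324/5.

324/5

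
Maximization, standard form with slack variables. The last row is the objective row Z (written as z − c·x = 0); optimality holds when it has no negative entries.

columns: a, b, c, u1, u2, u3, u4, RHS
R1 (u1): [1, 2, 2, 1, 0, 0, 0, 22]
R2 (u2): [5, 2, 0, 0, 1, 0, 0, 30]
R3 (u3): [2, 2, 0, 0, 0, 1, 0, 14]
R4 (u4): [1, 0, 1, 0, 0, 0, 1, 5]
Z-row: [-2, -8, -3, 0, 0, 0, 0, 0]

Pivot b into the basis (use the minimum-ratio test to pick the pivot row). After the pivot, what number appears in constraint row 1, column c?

Ratio test on column b — row 1: 22/2 = 11; row 2: 30/2 = 15; row 3: 14/2 = 7; row 4: entry 0 ≤ 0. Minimum is 7 at row 3 (u3 leaves); pivot element 2.
Divide row 3 by 2; eliminate column b from the other rows.
Row 1 update in column c: 2 − 2·0 = 2.

2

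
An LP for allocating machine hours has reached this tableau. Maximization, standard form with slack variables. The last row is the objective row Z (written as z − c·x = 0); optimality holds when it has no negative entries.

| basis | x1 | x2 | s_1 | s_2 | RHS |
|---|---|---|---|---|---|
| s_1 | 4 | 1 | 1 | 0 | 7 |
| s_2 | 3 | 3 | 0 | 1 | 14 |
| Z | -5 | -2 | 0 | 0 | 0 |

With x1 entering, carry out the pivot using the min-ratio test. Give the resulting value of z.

35/4

Ratio test on column x1 — row 1: 7/4 = 7/4; row 2: 14/3 = 14/3. Minimum is 7/4 at row 1 (s_1 leaves); pivot element 4.
Pivot on row 1; the Z-row RHS becomes 0 − (-5)·(7/4) = 35/4.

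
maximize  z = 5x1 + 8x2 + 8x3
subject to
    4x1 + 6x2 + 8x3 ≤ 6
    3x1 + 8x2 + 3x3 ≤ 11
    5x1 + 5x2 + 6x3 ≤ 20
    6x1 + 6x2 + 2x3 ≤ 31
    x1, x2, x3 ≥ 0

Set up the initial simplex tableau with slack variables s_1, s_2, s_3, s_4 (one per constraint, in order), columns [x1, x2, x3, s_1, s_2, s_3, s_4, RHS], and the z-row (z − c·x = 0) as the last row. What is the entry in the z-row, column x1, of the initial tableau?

-5

The z-row carries the negated objective coefficients: the x1 entry is -5.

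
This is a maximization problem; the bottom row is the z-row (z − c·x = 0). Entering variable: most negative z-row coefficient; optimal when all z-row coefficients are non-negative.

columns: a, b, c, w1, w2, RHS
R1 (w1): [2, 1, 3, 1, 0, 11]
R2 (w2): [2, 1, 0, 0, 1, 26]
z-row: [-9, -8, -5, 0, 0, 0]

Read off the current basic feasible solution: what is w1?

w1 is basic (row 1); its value is the RHS of that row, 11.

11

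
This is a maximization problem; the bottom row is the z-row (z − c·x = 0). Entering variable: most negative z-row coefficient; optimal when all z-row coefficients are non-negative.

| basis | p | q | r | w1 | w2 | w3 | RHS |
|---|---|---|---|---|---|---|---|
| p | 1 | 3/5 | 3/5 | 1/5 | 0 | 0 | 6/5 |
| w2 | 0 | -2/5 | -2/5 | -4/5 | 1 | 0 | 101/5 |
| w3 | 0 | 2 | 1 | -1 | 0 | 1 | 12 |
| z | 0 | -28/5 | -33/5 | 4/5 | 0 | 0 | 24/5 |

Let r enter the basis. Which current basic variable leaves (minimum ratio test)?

Column r entries and ratios — p: (6/5)/(3/5) = 2; w2: -2/5 ≤ 0, skip; w3: 12/1 = 12.
Smallest ratio is 2 in the row of p, so p leaves.

p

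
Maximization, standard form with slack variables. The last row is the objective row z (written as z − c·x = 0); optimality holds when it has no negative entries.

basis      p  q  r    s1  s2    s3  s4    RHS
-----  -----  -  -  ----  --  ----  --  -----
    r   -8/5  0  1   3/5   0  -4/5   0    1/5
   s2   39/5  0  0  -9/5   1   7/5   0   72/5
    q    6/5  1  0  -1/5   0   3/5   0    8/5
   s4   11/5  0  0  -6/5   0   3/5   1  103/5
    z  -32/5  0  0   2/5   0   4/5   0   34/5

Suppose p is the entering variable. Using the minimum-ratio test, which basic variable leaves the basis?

Column p entries and ratios — r: -8/5 ≤ 0, skip; s2: (72/5)/(39/5) = 24/13; q: (8/5)/(6/5) = 4/3; s4: (103/5)/(11/5) = 103/11.
Smallest ratio is 4/3 in the row of q, so q leaves.

q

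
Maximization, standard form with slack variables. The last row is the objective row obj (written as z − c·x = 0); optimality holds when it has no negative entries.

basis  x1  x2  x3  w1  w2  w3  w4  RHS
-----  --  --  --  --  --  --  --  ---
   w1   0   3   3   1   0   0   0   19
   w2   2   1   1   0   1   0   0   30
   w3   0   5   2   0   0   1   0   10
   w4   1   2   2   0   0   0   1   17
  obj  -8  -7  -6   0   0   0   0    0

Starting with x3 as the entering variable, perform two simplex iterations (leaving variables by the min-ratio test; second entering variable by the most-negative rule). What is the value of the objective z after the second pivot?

Ratio test on column x3 — row 1: 19/3 = 19/3; row 2: 30/1 = 30; row 3: 10/2 = 5; row 4: 17/2 = 17/2. Minimum is 5 at row 3 (w3 leaves); pivot element 2.
Pivot on row 3; the obj-row RHS becomes 0 − (-6)·5 = 30.
Next entering variable (most negative obj-row entry -8): x1.
Ratio test on column x1 — row 1: entry 0 ≤ 0; row 2: 25/2 = 25/2; row 3: entry 0 ≤ 0; row 4: 7/1 = 7. Minimum is 7 at row 4 (w4 leaves); pivot element 1.
After the second pivot the obj-row RHS is 30 − (-8)·7 = 86.

86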